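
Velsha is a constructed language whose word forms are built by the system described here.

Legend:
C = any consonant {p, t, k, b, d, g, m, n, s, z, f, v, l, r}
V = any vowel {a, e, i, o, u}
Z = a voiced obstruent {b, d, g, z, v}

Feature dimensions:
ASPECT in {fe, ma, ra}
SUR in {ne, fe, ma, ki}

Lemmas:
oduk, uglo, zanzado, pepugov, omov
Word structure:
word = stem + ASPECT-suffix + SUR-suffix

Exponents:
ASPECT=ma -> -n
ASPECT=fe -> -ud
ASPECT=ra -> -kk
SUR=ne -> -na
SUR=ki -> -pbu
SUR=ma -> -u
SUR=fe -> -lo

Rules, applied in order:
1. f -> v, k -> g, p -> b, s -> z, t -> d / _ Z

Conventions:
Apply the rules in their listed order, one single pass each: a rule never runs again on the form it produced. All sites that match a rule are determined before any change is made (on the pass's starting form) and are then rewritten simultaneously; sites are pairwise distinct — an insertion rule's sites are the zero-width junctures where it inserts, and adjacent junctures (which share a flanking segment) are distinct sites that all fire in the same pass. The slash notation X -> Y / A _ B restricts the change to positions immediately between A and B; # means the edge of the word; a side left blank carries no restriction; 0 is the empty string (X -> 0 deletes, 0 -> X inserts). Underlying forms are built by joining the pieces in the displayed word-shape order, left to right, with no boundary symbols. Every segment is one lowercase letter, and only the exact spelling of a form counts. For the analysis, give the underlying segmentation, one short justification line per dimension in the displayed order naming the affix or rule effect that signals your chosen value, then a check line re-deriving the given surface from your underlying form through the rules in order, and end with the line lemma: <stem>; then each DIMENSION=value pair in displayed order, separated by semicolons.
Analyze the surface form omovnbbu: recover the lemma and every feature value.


underlying: omov-n-pbu
ASPECT=ma - signalled by the affix -n
SUR=ki - signalled by the affix -pbu
check: omovnpbu -> omovnbbu
lemma: omov; ASPECT=ma; SUR=ki


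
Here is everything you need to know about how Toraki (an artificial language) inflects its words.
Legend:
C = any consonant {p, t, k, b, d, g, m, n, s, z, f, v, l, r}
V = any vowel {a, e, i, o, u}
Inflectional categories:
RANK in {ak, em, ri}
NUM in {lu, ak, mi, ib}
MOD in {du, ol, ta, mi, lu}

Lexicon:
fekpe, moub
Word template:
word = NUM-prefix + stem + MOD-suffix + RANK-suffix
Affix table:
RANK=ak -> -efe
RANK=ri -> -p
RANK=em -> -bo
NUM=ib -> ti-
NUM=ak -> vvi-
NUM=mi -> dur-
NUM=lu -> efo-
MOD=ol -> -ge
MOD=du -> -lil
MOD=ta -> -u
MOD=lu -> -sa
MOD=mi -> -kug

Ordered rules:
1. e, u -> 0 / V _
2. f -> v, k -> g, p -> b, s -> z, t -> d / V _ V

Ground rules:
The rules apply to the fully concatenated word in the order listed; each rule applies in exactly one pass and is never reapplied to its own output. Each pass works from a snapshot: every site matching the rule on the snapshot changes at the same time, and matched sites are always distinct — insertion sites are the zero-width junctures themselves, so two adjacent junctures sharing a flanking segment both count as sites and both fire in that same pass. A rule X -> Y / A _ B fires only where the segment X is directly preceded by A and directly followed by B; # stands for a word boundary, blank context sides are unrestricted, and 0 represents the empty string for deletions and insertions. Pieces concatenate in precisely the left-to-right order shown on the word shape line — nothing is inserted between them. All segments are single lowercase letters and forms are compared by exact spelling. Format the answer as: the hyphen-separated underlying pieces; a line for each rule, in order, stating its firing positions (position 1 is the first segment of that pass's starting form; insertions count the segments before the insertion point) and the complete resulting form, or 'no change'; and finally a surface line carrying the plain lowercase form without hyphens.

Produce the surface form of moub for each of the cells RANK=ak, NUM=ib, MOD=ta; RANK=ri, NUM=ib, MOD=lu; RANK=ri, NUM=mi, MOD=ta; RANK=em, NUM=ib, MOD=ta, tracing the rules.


cell RANK=ak, NUM=ib, MOD=ta:
underlying: ti-moub-u-efe
1. e, u -> 0 / V _: fires at position(s) 5, 8: timobufe
2. f -> v, k -> g, p -> b, s -> z, t -> d / V _ V: fires at position(s) 7: timobuve
surface: timobuve

cell RANK=ri, NUM=ib, MOD=lu:
underlying: ti-moub-sa-p
1. e, u -> 0 / V _: fires at position(s) 5: timobsap
2. f -> v, k -> g, p -> b, s -> z, t -> d / V _ V: no change
surface: timobsap

cell RANK=ri, NUM=mi, MOD=ta:
underlying: dur-moub-u-p
1. e, u -> 0 / V _: fires at position(s) 6: durmobup
2. f -> v, k -> g, p -> b, s -> z, t -> d / V _ V: no change
surface: durmobup

cell RANK=em, NUM=ib, MOD=ta:
underlying: ti-moub-u-bo
1. e, u -> 0 / V _: fires at position(s) 5: timobubo
2. f -> v, k -> g, p -> b, s -> z, t -> d / V _ V: no change
surface: timobubo


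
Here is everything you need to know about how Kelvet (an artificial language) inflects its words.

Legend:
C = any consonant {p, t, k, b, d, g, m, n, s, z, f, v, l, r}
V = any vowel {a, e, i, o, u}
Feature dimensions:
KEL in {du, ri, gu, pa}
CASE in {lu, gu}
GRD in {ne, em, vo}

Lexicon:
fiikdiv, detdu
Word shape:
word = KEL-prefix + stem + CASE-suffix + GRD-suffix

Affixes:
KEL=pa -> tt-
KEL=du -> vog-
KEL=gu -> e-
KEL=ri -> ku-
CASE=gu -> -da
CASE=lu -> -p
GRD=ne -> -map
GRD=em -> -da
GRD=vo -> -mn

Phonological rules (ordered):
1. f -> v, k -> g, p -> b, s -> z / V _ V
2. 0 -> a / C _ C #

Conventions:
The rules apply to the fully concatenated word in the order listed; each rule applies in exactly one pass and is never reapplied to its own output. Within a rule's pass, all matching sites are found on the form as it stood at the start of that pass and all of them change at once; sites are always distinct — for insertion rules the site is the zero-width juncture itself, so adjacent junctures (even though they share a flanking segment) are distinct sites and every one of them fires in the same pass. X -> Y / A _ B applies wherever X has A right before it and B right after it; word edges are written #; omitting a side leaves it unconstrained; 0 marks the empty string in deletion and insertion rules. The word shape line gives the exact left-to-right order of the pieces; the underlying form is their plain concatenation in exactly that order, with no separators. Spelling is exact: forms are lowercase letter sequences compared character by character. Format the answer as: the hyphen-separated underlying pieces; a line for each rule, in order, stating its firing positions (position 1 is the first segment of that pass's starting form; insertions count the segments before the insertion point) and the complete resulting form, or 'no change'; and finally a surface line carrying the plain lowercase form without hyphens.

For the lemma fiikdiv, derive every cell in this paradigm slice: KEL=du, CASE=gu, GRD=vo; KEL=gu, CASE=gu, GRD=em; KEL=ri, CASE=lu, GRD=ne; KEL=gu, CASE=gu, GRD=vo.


cell KEL=du, CASE=gu, GRD=vo:
underlying: vog-fiikdiv-da-mn
1. f -> v, k -> g, p -> b, s -> z / V _ V: no change
2. 0 -> a / C _ C #: inserts after position(s) 13: vogfiikdivdaman
surface: vogfiikdivdaman

cell KEL=gu, CASE=gu, GRD=em:
underlying: e-fiikdiv-da-da
1. f -> v, k -> g, p -> b, s -> z / V _ V: fires at position(s) 2: eviikdivdada
2. 0 -> a / C _ C #: no change
surface: eviikdivdada

cell KEL=ri, CASE=lu, GRD=ne:
underlying: ku-fiikdiv-p-map
1. f -> v, k -> g, p -> b, s -> z / V _ V: fires at position(s) 3: kuviikdivpmap
2. 0 -> a / C _ C #: no change
surface: kuviikdivpmap

cell KEL=gu, CASE=gu, GRD=vo:
underlying: e-fiikdiv-da-mn
1. f -> v, k -> g, p -> b, s -> z / V _ V: fires at position(s) 2: eviikdivdamn
2. 0 -> a / C _ C #: inserts after position(s) 11: eviikdivdaman
surface: eviikdivdaman


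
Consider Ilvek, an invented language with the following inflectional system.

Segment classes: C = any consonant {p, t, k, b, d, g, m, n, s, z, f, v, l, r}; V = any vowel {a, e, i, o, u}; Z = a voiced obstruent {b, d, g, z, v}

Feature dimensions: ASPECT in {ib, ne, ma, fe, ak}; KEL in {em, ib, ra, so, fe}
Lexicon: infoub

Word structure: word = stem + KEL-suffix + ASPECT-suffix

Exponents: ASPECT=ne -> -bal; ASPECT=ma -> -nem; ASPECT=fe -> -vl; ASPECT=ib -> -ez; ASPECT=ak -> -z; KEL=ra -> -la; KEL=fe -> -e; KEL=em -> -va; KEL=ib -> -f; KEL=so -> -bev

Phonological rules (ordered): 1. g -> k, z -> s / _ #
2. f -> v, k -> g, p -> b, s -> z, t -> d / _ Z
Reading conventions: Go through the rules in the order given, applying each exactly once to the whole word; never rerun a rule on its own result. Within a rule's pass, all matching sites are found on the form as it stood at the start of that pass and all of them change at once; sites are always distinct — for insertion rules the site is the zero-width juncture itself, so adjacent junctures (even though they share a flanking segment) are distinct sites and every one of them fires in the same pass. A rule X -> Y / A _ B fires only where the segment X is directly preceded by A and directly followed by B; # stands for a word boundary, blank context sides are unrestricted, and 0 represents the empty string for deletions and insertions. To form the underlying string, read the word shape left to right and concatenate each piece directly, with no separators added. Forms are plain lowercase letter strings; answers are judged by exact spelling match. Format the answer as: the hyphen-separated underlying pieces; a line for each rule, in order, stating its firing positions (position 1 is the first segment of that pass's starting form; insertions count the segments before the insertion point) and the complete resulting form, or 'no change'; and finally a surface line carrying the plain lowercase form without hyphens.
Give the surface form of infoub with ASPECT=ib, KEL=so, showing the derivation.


underlying: infoub-bev-ez
1. g -> k, z -> s / _ #: fires at position(s) 11: infoubbeves
2. f -> v, k -> g, p -> b, s -> z, t -> d / _ Z: no change
surface: infoubbeves


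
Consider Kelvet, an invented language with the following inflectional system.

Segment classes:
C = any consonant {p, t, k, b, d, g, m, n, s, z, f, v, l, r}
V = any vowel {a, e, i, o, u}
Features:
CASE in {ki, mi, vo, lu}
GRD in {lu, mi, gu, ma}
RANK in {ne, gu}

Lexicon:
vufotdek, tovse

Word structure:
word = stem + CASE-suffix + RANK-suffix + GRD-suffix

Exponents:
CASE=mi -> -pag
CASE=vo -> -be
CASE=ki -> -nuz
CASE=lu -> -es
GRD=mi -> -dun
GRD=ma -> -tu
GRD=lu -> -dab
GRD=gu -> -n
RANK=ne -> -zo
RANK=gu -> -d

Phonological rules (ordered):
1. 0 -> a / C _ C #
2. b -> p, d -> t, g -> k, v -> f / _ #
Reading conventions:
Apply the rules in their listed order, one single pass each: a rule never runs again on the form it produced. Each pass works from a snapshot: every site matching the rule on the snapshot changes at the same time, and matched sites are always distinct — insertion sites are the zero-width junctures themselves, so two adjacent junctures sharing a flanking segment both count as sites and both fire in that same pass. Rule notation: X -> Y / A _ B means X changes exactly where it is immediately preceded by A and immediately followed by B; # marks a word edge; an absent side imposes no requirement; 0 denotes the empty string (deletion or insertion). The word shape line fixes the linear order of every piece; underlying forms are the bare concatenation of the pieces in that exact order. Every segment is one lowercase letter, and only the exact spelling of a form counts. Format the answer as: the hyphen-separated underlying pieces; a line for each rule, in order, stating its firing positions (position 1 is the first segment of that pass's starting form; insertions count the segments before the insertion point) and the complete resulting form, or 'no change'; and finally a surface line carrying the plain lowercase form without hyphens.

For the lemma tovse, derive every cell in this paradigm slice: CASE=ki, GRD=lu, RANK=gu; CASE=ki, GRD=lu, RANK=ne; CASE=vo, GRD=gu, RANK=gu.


cell CASE=ki, GRD=lu, RANK=gu:
underlying: tovse-nuz-d-dab
1. 0 -> a / C _ C #: no change
2. b -> p, d -> t, g -> k, v -> f / _ #: fires at position(s) 12: tovsenuzddap
surface: tovsenuzddap

cell CASE=ki, GRD=lu, RANK=ne:
underlying: tovse-nuz-zo-dab
1. 0 -> a / C _ C #: no change
2. b -> p, d -> t, g -> k, v -> f / _ #: fires at position(s) 13: tovsenuzzodap
surface: tovsenuzzodap

cell CASE=vo, GRD=gu, RANK=gu:
underlying: tovse-be-d-n
1. 0 -> a / C _ C #: inserts after position(s) 8: tovsebedan
2. b -> p, d -> t, g -> k, v -> f / _ #: no change
surface: tovsebedan


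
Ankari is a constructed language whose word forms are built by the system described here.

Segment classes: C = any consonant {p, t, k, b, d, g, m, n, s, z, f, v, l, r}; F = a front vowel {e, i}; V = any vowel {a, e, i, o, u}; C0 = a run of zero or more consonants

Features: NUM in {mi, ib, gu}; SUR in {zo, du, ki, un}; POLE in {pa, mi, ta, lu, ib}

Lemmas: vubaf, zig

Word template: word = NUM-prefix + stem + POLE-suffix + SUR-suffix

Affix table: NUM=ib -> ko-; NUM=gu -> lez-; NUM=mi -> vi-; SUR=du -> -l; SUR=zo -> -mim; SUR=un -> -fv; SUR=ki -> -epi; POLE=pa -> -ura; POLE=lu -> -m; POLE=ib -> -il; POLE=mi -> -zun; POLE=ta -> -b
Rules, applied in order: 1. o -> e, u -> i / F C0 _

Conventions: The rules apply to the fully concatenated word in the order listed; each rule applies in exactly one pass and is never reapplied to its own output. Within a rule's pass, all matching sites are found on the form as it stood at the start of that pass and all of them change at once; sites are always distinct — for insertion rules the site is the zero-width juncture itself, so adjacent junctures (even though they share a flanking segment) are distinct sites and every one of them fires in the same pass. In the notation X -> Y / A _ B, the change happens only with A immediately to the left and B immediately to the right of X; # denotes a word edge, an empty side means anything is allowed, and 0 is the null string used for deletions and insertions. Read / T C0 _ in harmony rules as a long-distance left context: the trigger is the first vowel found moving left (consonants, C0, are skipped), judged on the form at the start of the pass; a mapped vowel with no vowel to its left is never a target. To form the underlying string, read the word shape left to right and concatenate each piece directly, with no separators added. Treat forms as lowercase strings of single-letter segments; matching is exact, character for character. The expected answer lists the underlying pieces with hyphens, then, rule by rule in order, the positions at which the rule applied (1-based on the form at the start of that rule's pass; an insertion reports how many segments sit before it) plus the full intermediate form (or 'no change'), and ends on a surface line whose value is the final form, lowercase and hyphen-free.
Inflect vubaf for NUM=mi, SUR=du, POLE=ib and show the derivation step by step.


underlying: vi-vubaf-il-l
1. o -> e, u -> i / F C0 _: fires at position(s) 4: vivibafill
surface: vivibafill


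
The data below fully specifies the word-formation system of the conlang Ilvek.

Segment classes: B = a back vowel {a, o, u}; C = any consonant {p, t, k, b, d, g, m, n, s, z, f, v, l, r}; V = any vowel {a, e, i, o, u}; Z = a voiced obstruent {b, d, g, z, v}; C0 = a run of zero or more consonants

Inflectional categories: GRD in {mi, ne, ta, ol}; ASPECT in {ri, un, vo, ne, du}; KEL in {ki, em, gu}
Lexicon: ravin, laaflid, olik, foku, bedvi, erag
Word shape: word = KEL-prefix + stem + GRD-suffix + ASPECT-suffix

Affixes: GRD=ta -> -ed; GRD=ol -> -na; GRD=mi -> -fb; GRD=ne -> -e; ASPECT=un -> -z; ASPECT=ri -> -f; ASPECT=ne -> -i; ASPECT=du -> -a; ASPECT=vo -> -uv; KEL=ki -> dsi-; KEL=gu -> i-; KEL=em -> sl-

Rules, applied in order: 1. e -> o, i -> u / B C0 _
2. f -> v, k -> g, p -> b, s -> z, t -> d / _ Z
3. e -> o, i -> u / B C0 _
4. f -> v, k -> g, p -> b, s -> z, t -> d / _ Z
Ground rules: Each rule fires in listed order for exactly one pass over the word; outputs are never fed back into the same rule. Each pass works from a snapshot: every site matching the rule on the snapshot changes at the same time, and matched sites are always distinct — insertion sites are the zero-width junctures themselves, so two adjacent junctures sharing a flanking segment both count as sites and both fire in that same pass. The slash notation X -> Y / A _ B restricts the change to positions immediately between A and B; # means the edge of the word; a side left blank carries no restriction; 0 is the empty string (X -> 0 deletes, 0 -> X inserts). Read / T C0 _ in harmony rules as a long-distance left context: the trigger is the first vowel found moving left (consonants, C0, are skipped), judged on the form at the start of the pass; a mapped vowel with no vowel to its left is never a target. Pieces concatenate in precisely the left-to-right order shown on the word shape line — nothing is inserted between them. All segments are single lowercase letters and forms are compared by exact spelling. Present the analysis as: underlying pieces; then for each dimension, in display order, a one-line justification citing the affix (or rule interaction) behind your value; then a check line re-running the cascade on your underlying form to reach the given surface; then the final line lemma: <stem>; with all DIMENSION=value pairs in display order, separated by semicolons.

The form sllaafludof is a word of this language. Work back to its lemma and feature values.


underlying: sl-laaflid-e-f
GRD=ne - signalled by the affix -e
ASPECT=ri - signalled by the affix -f
KEL=em - signalled by the affix sl-
check: sllaaflidef -> sllaafludef -> sllaafludef -> sllaafludof -> sllaafludof
lemma: laaflid; GRD=ne; ASPECT=ri; KEL=em


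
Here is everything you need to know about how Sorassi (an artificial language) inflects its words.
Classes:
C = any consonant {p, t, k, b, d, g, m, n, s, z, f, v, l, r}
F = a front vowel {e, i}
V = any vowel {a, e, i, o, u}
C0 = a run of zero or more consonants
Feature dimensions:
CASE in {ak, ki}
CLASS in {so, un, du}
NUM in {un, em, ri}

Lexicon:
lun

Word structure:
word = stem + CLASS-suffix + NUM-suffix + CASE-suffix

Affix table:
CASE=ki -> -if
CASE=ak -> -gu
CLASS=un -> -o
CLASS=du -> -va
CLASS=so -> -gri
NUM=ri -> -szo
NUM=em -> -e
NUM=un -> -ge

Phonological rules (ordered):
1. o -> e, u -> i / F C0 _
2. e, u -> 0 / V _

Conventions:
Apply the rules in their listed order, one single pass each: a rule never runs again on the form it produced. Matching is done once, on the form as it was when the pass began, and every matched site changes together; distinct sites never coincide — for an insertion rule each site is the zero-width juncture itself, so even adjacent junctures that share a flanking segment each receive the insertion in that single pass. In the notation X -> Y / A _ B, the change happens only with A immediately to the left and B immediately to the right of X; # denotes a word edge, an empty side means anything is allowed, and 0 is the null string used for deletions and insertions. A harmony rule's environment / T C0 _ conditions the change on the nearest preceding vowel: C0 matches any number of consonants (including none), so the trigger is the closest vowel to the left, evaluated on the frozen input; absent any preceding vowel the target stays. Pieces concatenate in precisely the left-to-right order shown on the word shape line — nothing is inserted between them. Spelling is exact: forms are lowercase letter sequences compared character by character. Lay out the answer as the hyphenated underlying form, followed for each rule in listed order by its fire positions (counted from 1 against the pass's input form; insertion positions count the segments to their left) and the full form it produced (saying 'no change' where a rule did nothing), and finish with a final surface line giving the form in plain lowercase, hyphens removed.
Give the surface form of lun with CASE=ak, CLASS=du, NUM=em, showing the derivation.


underlying: lun-va-e-gu
1. o -> e, u -> i / F C0 _: fires at position(s) 8: lunvaegi
2. e, u -> 0 / V _: fires at position(s) 6: lunvagi
surface: lunvagi


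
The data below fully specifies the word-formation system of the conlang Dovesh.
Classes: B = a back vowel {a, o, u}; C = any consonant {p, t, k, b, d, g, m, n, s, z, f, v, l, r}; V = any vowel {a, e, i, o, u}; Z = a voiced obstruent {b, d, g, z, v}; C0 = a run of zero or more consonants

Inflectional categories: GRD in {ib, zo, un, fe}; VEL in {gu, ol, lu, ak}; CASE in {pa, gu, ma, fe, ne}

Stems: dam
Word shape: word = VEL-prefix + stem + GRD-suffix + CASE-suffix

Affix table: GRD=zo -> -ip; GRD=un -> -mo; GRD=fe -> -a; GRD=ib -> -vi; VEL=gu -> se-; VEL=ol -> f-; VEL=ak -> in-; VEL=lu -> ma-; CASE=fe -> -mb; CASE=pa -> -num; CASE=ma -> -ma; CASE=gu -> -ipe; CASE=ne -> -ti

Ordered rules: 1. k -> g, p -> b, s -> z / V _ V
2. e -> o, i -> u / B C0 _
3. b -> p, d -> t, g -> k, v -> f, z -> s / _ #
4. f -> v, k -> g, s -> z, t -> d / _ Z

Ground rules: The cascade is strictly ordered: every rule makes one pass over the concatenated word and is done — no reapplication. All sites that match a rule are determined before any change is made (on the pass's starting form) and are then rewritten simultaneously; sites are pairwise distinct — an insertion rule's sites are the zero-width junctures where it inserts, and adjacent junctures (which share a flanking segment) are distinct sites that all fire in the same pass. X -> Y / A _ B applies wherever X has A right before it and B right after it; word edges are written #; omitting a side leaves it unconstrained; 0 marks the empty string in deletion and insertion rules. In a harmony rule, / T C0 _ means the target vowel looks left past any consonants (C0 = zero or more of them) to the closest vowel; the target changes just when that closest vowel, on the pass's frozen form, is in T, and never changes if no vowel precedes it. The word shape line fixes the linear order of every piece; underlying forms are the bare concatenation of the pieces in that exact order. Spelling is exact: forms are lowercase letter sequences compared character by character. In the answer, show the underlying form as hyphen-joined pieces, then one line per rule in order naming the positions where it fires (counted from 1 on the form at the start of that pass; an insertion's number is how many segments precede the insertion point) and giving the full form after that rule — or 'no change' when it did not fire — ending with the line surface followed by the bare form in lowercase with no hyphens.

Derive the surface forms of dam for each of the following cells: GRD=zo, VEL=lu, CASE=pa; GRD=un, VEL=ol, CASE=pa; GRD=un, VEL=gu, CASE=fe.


cell GRD=zo, VEL=lu, CASE=pa:
underlying: ma-dam-ip-num
1. k -> g, p -> b, s -> z / V _ V: no change
2. e -> o, i -> u / B C0 _: fires at position(s) 6: madamupnum
3. b -> p, d -> t, g -> k, v -> f, z -> s / _ #: no change
4. f -> v, k -> g, s -> z, t -> d / _ Z: no change
surface: madamupnum

cell GRD=un, VEL=ol, CASE=pa:
underlying: f-dam-mo-num
1. k -> g, p -> b, s -> z / V _ V: no change
2. e -> o, i -> u / B C0 _: no change
3. b -> p, d -> t, g -> k, v -> f, z -> s / _ #: no change
4. f -> v, k -> g, s -> z, t -> d / _ Z: fires at position(s) 1: vdammonum
surface: vdammonum

cell GRD=un, VEL=gu, CASE=fe:
underlying: se-dam-mo-mb
1. k -> g, p -> b, s -> z / V _ V: no change
2. e -> o, i -> u / B C0 _: no change
3. b -> p, d -> t, g -> k, v -> f, z -> s / _ #: fires at position(s) 9: sedammomp
4. f -> v, k -> g, s -> z, t -> d / _ Z: no change
surface: sedammomp


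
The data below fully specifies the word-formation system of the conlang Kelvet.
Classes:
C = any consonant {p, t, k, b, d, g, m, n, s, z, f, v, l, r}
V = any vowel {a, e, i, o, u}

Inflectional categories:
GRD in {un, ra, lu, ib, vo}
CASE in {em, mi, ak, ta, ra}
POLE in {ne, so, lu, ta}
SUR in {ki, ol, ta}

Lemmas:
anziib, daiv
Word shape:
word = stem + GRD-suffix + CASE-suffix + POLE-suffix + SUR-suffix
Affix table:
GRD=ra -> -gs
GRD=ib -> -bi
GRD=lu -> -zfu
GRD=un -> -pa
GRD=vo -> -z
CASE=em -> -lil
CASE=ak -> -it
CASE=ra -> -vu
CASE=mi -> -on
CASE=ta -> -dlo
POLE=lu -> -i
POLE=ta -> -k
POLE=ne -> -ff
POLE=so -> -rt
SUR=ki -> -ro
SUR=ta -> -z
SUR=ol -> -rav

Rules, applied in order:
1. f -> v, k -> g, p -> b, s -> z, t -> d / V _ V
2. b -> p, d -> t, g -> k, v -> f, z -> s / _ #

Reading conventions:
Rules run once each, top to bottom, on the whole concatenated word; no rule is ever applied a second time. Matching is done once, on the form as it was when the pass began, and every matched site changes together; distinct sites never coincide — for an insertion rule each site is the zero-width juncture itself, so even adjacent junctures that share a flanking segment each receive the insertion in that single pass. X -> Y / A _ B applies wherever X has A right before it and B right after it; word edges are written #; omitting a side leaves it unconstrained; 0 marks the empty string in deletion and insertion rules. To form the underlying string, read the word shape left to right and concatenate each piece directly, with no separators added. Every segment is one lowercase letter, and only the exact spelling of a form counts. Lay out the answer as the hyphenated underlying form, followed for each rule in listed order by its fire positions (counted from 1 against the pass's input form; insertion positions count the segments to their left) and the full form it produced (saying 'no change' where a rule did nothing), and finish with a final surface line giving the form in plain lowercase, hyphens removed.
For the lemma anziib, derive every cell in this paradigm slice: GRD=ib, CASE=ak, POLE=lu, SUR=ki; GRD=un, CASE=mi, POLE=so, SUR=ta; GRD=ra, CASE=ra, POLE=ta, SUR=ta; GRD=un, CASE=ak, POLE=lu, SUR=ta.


cell GRD=ib, CASE=ak, POLE=lu, SUR=ki:
underlying: anziib-bi-it-i-ro
1. f -> v, k -> g, p -> b, s -> z, t -> d / V _ V: fires at position(s) 10: anziibbiidiro
2. b -> p, d -> t, g -> k, v -> f, z -> s / _ #: no change
surface: anziibbiidiro

cell GRD=un, CASE=mi, POLE=so, SUR=ta:
underlying: anziib-pa-on-rt-z
1. f -> v, k -> g, p -> b, s -> z, t -> d / V _ V: no change
2. b -> p, d -> t, g -> k, v -> f, z -> s / _ #: fires at position(s) 13: anziibpaonrts
surface: anziibpaonrts

cell GRD=ra, CASE=ra, POLE=ta, SUR=ta:
underlying: anziib-gs-vu-k-z
1. f -> v, k -> g, p -> b, s -> z, t -> d / V _ V: no change
2. b -> p, d -> t, g -> k, v -> f, z -> s / _ #: fires at position(s) 12: anziibgsvuks
surface: anziibgsvuks

cell GRD=un, CASE=ak, POLE=lu, SUR=ta:
underlying: anziib-pa-it-i-z
1. f -> v, k -> g, p -> b, s -> z, t -> d / V _ V: fires at position(s) 10: anziibpaidiz
2. b -> p, d -> t, g -> k, v -> f, z -> s / _ #: fires at position(s) 12: anziibpaidis
surface: anziibpaidis


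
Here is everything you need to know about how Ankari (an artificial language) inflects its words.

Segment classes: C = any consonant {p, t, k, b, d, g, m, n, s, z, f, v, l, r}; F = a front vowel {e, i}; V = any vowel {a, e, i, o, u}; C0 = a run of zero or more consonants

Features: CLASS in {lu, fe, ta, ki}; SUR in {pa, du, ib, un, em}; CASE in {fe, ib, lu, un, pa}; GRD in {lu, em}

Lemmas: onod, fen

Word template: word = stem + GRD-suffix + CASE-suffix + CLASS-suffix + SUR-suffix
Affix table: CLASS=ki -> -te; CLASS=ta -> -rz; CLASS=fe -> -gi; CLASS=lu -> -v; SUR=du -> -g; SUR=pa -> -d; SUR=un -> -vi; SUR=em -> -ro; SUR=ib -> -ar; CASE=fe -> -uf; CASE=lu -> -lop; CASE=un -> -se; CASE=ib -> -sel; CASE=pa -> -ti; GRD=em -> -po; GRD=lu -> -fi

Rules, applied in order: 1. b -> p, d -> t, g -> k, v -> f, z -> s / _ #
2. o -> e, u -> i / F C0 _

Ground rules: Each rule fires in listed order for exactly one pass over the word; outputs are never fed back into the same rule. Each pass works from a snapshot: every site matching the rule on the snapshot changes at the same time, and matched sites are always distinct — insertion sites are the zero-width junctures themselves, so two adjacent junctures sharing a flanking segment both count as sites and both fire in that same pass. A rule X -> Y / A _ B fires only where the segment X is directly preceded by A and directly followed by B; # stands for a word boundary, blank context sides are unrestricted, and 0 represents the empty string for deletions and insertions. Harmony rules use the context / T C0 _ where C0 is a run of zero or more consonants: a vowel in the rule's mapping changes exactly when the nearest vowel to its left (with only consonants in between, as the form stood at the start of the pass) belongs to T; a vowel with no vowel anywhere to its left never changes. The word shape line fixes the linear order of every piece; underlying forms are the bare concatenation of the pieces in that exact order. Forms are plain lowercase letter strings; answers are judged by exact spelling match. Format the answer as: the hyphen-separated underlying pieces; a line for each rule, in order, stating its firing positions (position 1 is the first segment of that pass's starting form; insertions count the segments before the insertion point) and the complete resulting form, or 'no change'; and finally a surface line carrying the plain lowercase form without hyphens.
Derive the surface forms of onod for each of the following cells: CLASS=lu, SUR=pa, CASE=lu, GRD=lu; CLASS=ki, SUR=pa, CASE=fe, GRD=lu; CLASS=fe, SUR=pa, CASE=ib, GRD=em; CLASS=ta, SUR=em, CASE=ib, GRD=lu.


cell CLASS=lu, SUR=pa, CASE=lu, GRD=lu:
underlying: onod-fi-lop-v-d
1. b -> p, d -> t, g -> k, v -> f, z -> s / _ #: fires at position(s) 11: onodfilopvt
2. o -> e, u -> i / F C0 _: fires at position(s) 8: onodfilepvt
surface: onodfilepvt

cell CLASS=ki, SUR=pa, CASE=fe, GRD=lu:
underlying: onod-fi-uf-te-d
1. b -> p, d -> t, g -> k, v -> f, z -> s / _ #: fires at position(s) 11: onodfiuftet
2. o -> e, u -> i / F C0 _: fires at position(s) 7: onodfiiftet
surface: onodfiiftet

cell CLASS=fe, SUR=pa, CASE=ib, GRD=em:
underlying: onod-po-sel-gi-d
1. b -> p, d -> t, g -> k, v -> f, z -> s / _ #: fires at position(s) 12: onodposelgit
2. o -> e, u -> i / F C0 _: no change
surface: onodposelgit

cell CLASS=ta, SUR=em, CASE=ib, GRD=lu:
underlying: onod-fi-sel-rz-ro
1. b -> p, d -> t, g -> k, v -> f, z -> s / _ #: no change
2. o -> e, u -> i / F C0 _: fires at position(s) 13: onodfiselrzre
surface: onodfiselrzre


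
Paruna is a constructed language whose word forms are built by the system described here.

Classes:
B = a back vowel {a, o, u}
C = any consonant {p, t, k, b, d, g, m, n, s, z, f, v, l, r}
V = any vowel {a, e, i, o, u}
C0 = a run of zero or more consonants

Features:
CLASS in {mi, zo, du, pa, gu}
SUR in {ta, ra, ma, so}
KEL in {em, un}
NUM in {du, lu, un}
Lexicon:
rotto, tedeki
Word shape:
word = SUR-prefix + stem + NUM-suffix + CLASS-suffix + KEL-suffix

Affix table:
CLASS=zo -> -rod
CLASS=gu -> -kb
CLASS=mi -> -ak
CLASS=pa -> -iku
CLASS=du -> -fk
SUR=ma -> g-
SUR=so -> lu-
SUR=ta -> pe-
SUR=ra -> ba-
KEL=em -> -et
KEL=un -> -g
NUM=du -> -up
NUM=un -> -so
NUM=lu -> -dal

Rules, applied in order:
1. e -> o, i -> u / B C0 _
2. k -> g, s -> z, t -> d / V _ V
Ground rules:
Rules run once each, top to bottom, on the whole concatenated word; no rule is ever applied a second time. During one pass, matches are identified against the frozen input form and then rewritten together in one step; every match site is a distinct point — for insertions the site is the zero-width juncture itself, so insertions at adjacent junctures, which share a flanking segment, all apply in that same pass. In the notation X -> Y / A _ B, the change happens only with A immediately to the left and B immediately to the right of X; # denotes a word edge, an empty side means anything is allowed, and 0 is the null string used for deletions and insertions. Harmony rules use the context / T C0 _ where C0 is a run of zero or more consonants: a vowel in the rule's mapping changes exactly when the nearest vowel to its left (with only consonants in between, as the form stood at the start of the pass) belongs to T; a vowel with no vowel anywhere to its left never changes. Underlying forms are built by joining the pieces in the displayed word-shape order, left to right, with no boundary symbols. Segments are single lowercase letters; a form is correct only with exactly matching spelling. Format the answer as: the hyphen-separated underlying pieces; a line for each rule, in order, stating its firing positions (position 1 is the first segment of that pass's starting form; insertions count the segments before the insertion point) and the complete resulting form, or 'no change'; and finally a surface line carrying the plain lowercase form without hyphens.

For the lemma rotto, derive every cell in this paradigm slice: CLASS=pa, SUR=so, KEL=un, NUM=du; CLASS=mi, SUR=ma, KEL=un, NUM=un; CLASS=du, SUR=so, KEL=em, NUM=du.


cell CLASS=pa, SUR=so, KEL=un, NUM=du:
underlying: lu-rotto-up-iku-g
1. e -> o, i -> u / B C0 _: fires at position(s) 10: lurottoupukug
2. k -> g, s -> z, t -> d / V _ V: fires at position(s) 11: lurottoupugug
surface: lurottoupugug

cell CLASS=mi, SUR=ma, KEL=un, NUM=un:
underlying: g-rotto-so-ak-g
1. e -> o, i -> u / B C0 _: no change
2. k -> g, s -> z, t -> d / V _ V: fires at position(s) 7: grottozoakg
surface: grottozoakg

cell CLASS=du, SUR=so, KEL=em, NUM=du:
underlying: lu-rotto-up-fk-et
1. e -> o, i -> u / B C0 _: fires at position(s) 12: lurottoupfkot
2. k -> g, s -> z, t -> d / V _ V: no change
surface: lurottoupfkot


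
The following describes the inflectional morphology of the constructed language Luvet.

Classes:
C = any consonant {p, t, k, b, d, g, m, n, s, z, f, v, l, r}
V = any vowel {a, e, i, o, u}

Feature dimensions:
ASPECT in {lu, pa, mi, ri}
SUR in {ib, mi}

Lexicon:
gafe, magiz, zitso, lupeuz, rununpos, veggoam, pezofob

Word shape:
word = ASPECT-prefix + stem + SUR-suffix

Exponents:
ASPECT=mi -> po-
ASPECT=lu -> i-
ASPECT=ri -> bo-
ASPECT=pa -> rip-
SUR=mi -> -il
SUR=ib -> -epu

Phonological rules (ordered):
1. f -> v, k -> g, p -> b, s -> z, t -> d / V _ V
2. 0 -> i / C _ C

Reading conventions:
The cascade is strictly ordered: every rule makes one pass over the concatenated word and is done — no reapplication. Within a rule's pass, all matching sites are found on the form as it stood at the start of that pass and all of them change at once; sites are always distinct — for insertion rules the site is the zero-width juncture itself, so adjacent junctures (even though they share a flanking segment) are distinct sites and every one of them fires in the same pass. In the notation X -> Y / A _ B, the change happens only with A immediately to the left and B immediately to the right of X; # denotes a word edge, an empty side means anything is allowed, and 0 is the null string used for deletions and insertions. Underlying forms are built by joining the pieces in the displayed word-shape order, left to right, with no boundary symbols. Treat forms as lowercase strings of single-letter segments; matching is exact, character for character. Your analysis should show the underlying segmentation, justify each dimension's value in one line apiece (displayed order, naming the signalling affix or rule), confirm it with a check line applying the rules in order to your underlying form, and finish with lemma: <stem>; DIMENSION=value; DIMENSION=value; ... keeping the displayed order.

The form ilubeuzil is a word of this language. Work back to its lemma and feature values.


underlying: i-lupeuz-il
ASPECT=lu - signalled by the affix i-
SUR=mi - signalled by the affix -il
check: ilupeuzil -> ilubeuzil -> ilubeuzil
lemma: lupeuz; ASPECT=lu; SUR=mi


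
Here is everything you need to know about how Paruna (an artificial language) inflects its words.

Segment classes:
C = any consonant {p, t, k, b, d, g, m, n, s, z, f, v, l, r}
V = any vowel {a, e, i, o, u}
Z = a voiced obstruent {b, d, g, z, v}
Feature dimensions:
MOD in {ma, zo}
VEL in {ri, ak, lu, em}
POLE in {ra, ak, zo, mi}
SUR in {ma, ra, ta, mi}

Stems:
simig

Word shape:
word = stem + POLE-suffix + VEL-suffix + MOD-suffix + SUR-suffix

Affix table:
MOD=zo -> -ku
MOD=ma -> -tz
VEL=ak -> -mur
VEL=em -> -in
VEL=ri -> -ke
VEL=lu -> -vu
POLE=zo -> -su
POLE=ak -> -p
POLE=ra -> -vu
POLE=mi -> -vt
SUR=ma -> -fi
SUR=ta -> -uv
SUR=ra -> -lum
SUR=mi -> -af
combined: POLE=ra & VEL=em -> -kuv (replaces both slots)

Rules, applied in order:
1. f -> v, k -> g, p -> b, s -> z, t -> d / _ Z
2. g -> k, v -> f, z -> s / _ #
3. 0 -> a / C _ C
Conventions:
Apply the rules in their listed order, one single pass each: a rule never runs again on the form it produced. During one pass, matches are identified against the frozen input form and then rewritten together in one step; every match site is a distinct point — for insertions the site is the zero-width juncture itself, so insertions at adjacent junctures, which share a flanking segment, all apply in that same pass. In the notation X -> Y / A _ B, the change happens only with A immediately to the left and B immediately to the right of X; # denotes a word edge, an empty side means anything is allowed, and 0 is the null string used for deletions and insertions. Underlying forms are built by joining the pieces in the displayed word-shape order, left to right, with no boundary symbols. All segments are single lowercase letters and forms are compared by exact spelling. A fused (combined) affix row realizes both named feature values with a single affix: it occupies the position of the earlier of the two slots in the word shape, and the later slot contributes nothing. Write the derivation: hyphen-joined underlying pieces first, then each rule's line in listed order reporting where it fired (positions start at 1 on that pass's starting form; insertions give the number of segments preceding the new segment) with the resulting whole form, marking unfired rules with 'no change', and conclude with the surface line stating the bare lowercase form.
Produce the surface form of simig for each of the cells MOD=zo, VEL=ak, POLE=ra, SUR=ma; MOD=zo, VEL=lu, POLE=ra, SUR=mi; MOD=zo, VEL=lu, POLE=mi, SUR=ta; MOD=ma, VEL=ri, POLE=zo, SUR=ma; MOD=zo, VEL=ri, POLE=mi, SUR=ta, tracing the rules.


cell MOD=zo, VEL=ak, POLE=ra, SUR=ma:
underlying: simig-vu-mur-ku-fi
1. f -> v, k -> g, p -> b, s -> z, t -> d / _ Z: no change
2. g -> k, v -> f, z -> s / _ #: no change
3. 0 -> a / C _ C: inserts after position(s) 5, 10: simigavumurakufi
surface: simigavumurakufi

cell MOD=zo, VEL=lu, POLE=ra, SUR=mi:
underlying: simig-vu-vu-ku-af
1. f -> v, k -> g, p -> b, s -> z, t -> d / _ Z: no change
2. g -> k, v -> f, z -> s / _ #: no change
3. 0 -> a / C _ C: inserts after position(s) 5: simigavuvukuaf
surface: simigavuvukuaf

cell MOD=zo, VEL=lu, POLE=mi, SUR=ta:
underlying: simig-vt-vu-ku-uv
1. f -> v, k -> g, p -> b, s -> z, t -> d / _ Z: fires at position(s) 7: simigvdvukuuv
2. g -> k, v -> f, z -> s / _ #: fires at position(s) 13: simigvdvukuuf
3. 0 -> a / C _ C: inserts after position(s) 5, 6, 7: simigavadavukuuf
surface: simigavadavukuuf

cell MOD=ma, VEL=ri, POLE=zo, SUR=ma:
underlying: simig-su-ke-tz-fi
1. f -> v, k -> g, p -> b, s -> z, t -> d / _ Z: fires at position(s) 10: simigsukedzfi
2. g -> k, v -> f, z -> s / _ #: no change
3. 0 -> a / C _ C: inserts after position(s) 5, 10, 11: simigasukedazafi
surface: simigasukedazafi

cell MOD=zo, VEL=ri, POLE=mi, SUR=ta:
underlying: simig-vt-ke-ku-uv
1. f -> v, k -> g, p -> b, s -> z, t -> d / _ Z: no change
2. g -> k, v -> f, z -> s / _ #: fires at position(s) 13: simigvtkekuuf
3. 0 -> a / C _ C: inserts after position(s) 5, 6, 7: simigavatakekuuf
surface: simigavatakekuuf


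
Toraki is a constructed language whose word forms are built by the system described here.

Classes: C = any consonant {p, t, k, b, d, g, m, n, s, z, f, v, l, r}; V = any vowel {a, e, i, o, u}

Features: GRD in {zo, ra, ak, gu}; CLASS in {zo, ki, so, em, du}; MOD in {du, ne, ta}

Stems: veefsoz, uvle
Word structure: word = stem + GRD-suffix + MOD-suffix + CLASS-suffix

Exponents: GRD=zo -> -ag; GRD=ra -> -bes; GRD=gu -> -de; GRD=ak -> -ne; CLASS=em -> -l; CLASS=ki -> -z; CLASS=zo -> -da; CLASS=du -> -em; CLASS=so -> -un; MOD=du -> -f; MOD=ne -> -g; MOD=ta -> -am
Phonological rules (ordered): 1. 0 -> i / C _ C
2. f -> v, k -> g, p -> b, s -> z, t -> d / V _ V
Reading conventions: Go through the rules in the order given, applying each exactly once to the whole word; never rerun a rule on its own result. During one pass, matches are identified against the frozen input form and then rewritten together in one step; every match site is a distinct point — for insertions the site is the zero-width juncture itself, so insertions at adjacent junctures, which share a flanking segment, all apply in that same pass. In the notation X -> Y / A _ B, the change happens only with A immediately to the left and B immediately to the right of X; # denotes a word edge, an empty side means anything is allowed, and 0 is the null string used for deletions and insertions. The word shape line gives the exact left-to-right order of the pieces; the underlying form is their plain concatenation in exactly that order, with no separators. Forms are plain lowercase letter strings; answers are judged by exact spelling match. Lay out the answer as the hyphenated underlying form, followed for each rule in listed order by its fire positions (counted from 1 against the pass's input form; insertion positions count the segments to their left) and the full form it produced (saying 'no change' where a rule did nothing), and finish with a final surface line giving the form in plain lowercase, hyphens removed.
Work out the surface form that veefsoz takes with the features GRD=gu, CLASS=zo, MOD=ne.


underlying: veefsoz-de-g-da
1. 0 -> i / C _ C: inserts after position(s) 4, 7, 10: veefisozidegida
2. f -> v, k -> g, p -> b, s -> z, t -> d / V _ V: fires at position(s) 4, 6: veevizozidegida
surface: veevizozidegida
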